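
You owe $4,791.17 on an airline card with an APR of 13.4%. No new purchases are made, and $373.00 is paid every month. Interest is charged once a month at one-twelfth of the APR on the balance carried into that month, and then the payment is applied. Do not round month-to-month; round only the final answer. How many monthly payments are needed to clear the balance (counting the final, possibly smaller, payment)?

Monthly rate r = 13.4%/12 = 1.11667% = 0.0111667.
Recurrence: B ← B·(1+r) − $373.00.
Month 1: interest $53.50; balance after payment $4,471.67.
Month 2: interest $49.93; balance after payment $4,148.61.
Closed form: n = −ln(1 − rB₀/P)/ln(1+r) = −ln(0.85656)/ln(1.01117) ≈ 13.942, so the balance reaches zero during payment 14.

14 months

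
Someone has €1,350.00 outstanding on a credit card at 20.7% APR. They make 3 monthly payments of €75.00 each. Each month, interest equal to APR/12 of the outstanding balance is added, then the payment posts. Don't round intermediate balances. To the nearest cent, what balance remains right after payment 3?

€1,192.17

Monthly rate r = 20.7%/12 = 1.725% = 0.01725.
Each month: B ← B·(1+r) − €75.00.
Month 1: interest €23.29; balance after payment €1,298.29.
Month 2: interest €22.40; balance after payment €1,245.68.
Month 3: interest €21.49; balance after payment €1,192.17.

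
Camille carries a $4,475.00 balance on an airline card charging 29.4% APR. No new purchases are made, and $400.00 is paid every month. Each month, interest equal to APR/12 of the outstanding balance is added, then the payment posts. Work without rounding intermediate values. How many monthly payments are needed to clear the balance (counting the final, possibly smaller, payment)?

Monthly rate r = 29.4%/12 = 2.45% = 0.0245.
Recurrence: B ← B·(1+r) − $400.00.
Month 1: interest $109.64; balance after payment $4,184.64.
Month 2: interest $102.52; balance after payment $3,887.16.
Closed form: n = −ln(1 − rB₀/P)/ln(1+r) = −ln(0.72591)/ln(1.0245) ≈ 13.234, so the balance reaches zero during payment 14.

14 payments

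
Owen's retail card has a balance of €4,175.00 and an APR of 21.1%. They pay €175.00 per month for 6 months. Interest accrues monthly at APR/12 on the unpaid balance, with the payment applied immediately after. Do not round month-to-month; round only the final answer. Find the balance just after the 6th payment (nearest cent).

€3,538.03

Monthly rate r = 21.1%/12 = 1.75833% = 0.0175833.
Each month: B ← B·(1+r) − €175.00.
Month 1: interest €73.41; balance after payment €4,073.41.
Month 2: interest €71.62; balance after payment €3,970.03.
Month 3: interest €69.81; balance after payment €3,864.84.
Month 4: interest €67.96; balance after payment €3,757.80.
Month 5: interest €66.07; balance after payment €3,648.87.
Month 6: interest €64.16; balance after payment €3,538.03.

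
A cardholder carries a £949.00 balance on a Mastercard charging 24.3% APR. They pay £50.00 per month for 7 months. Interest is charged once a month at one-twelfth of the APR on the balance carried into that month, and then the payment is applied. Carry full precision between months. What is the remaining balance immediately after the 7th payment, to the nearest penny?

Monthly rate r = 24.3%/12 = 2.025% = 0.02025.
Each month: B ← B·(1+r) − £50.00.
Month 1: interest £19.22; balance after payment £918.22.
Month 2: interest £18.59; balance after payment £886.81.
Month 3: interest £17.96; balance after payment £854.77.
Month 4: interest £17.31; balance after payment £822.08.
Month 5: interest £16.65; balance after payment £788.73.
Month 6: interest £15.97; balance after payment £754.70.
Month 7: interest £15.28; balance after payment £719.98.

£719.98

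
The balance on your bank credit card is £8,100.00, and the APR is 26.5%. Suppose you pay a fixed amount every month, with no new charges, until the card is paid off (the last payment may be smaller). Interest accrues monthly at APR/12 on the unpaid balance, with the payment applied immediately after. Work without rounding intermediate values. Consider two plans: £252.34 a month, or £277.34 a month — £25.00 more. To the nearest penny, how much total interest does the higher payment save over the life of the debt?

£1,107.04

Monthly rate r = 26.5%/12 = 2.20833% = 0.0220833.
At £252.34/mo: n = ⌈−ln(1 − rB₀/P)/ln(1+r)⌉ = 57 payments (last £124.98); total interest = total paid − £8,100.00 = £6,156.02.
At £277.34/mo: 48 payments (last £114.00); total interest £5,048.98.
Interest saved = £6,156.02 − £5,048.98 = £1,107.04.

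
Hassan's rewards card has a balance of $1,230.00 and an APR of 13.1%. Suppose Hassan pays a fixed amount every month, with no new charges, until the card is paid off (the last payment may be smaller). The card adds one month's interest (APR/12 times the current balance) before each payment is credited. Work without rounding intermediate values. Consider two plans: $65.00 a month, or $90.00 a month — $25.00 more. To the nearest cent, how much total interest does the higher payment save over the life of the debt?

Monthly rate r = 13.1%/12 = 1.09167% = 0.0109167.
At $65.00/mo: n = ⌈−ln(1 − rB₀/P)/ln(1+r)⌉ = 22 payments (last $20.38); total interest = total paid − $1,230.00 = $155.38.
At $90.00/mo: 15 payments (last $79.35); total interest $109.35.
Interest saved = $155.38 − $109.35 = $46.03.

$46.03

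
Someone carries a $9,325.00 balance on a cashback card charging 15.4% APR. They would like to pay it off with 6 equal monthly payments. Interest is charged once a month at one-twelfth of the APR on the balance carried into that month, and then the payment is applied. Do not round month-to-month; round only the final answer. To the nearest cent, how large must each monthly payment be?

$1,624.72

Monthly rate r = 15.4%/12 = 1.28333% = 0.0128333.
Level-payment amortization: P = B₀·r / (1 − (1+r)^(−n)) = 9325.00·0.0128333 / (1 − 1.01283^(−6)).
Denominator 1 − (1+r)^(−6) = 0.0736564451.
P = 119.671 / 0.0736564451 ≈ 1624.72.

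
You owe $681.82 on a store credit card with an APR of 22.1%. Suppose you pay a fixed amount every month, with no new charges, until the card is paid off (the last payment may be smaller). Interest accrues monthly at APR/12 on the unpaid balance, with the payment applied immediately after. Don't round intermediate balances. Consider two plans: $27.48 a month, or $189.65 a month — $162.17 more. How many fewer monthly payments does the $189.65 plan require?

Monthly rate r = 22.1%/12 = 1.84167% = 0.0184167.
At $27.48/mo: n = ⌈−ln(1 − rB₀/P)/ln(1+r)⌉ = 34 payments (last $12.60); total interest = total paid − $681.82 = $237.62.
At $189.65/mo: 4 payments (last $143.29); total interest $30.42.
Payments saved = 34 − 4 = 30.

30 fewer payments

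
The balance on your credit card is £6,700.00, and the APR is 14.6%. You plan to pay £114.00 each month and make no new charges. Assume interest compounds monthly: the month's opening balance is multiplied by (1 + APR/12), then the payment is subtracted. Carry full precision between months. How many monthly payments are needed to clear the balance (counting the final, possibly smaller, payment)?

Monthly rate r = 14.6%/12 = 1.21667% = 0.0121667.
Recurrence: B ← B·(1+r) − £114.00.
Month 1: interest £81.52; balance after payment £6,667.52.
Month 2: interest £81.12; balance after payment £6,634.64.
Closed form: n = −ln(1 − rB₀/P)/ln(1+r) = −ln(0.28494)/ln(1.01217) ≈ 103.816, so the balance reaches zero during payment 104.

104 months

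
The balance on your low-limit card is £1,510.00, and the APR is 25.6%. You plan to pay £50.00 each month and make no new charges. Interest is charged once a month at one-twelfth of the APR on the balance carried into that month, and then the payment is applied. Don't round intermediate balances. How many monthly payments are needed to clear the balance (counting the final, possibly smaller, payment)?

49 months

Monthly rate r = 25.6%/12 = 2.13333% = 0.0213333.
Recurrence: B ← B·(1+r) − £50.00.
Month 1: interest £32.21; balance after payment £1,492.21.
Month 2: interest £31.83; balance after payment £1,474.05.
Closed form: n = −ln(1 − rB₀/P)/ln(1+r) = −ln(0.35573)/ln(1.02133) ≈ 48.964, so the balance reaches zero during payment 49.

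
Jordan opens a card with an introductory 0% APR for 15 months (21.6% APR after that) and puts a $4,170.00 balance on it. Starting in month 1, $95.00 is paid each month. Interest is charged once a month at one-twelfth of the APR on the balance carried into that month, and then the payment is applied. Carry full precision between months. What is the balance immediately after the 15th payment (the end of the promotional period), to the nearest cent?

Promo months 1–15 at r₀ = 0%/12 = 0; months 16+ at r₁ = 21.6%/12 = 0.018.
After month 15 (no interest yet): B = $4,170.00 − 15·$95.00 = $2,745.00.

$2,745.00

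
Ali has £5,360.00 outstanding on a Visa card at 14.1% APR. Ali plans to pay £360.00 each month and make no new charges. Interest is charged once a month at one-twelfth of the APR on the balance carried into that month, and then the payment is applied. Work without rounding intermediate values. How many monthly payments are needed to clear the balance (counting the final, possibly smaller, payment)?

Monthly rate r = 14.1%/12 = 1.175% = 0.01175.
Recurrence: B ← B·(1+r) − £360.00.
Month 1: interest £62.98; balance after payment £5,062.98.
Month 2: interest £59.49; balance after payment £4,762.47.
Closed form: n = −ln(1 − rB₀/P)/ln(1+r) = −ln(0.82506)/ln(1.01175) ≈ 16.462, so the balance reaches zero during payment 17.

17 payments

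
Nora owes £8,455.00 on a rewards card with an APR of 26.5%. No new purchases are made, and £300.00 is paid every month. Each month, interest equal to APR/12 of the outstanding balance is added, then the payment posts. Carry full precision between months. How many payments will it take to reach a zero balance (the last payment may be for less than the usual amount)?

Monthly rate r = 26.5%/12 = 2.20833% = 0.0220833.
Recurrence: B ← B·(1+r) − £300.00.
Month 1: interest £186.71; balance after payment £8,341.71.
Month 2: interest £184.21; balance after payment £8,225.93.
Closed form: n = −ln(1 − rB₀/P)/ln(1+r) = −ln(0.37762)/ln(1.02208) ≈ 44.585, so the balance reaches zero during payment 45.

45 payments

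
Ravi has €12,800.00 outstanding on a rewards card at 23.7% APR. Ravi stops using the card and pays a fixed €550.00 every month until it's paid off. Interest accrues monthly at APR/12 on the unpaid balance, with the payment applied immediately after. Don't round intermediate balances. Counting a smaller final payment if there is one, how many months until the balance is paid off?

32 months

Monthly rate r = 23.7%/12 = 1.975% = 0.01975.
Recurrence: B ← B·(1+r) − €550.00.
Month 1: interest €252.80; balance after payment €12,502.80.
Month 2: interest €246.93; balance after payment €12,199.73.
Closed form: n = −ln(1 − rB₀/P)/ln(1+r) = −ln(0.54036)/ln(1.01975) ≈ 31.472, so the balance reaches zero during payment 32.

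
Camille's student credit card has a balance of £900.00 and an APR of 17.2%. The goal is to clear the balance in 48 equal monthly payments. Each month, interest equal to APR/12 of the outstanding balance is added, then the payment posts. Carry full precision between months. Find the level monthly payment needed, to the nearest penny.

Monthly rate r = 17.2%/12 = 1.43333% = 0.0143333.
Level-payment amortization: P = B₀·r / (1 − (1+r)^(−n)) = 900.00·0.0143333 / (1 − 1.01433^(−48)).
Denominator 1 − (1+r)^(−48) = 0.494959143.
P = 12.9 / 0.494959143 ≈ 26.06.

£26.06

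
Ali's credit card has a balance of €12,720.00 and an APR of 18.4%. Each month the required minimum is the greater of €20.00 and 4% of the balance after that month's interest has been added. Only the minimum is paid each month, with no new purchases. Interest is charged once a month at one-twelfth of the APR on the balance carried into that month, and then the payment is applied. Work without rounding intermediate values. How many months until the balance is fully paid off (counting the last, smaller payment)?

159 months

Monthly rate r = 18.4%/12 = 1.53333% = 0.0153333.
While 4% of the post-interest balance exceeds €20.00, each month B ← (B·(1+r))·(1 − 0.04), i.e. B shrinks by the factor (1+r)·0.96 = 0.97472.
This holds for months 1–127. Entering month 128 the balance is €492.30; 4% of the post-interest balance is now below €20.00, so the flat €20.00 minimum applies from here.
From month 128 a fixed €20.00 at rate r clears €492.30 in 32 more payments. Total: 127 + 32 = 159 months.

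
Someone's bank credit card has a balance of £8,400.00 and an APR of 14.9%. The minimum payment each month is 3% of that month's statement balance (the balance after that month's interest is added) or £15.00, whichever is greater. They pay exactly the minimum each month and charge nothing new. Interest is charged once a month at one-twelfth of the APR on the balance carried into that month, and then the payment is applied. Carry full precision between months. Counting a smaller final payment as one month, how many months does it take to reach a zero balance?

199 months

Monthly rate r = 14.9%/12 = 1.24167% = 0.0124167.
While 3% of the post-interest balance exceeds £15.00, each month B ← (B·(1+r))·(1 − 0.03), i.e. B shrinks by the factor (1+r)·0.97 = 0.98204.
This holds for months 1–157. Entering month 158 the balance is £488.48; 3% of the post-interest balance is now below £15.00, so the flat £15.00 minimum applies from here.
From month 158 a fixed £15.00 at rate r clears £488.48 in 42 more payments. Total: 157 + 42 = 199 months.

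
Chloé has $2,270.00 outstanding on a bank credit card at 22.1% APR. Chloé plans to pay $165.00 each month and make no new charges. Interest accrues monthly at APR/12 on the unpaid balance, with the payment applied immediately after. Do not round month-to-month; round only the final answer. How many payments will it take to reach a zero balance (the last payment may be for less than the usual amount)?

17 months

Monthly rate r = 22.1%/12 = 1.84167% = 0.0184167.
Recurrence: B ← B·(1+r) − $165.00.
Month 1: interest $41.81; balance after payment $2,146.81.
Month 2: interest $39.54; balance after payment $2,021.34.
Closed form: n = −ln(1 − rB₀/P)/ln(1+r) = −ln(0.74663)/ln(1.01842) ≈ 16.011, so the balance reaches zero during payment 17.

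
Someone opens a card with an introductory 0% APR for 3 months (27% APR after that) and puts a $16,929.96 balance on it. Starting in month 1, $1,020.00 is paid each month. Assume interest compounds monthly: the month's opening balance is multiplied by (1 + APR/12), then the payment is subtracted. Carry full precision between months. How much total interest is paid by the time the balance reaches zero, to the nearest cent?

$2,874.94

Promo months 1–3 at r₀ = 0%/12 = 0; months 4+ at r₁ = 27%/12 = 0.0225.
After month 3 (no interest yet): B = $16,929.96 − 3·$1,020.00 = $13,869.96.
Then at r₁ with $1,020.00/mo: n₂ = −ln(1 − r₁·B/P)/ln(1+r₁) ≈ 16.41 → 17 more payments.
Total paid = 19·$1,020.00 + $424.90 = $19,804.90; interest = $19,804.90 − $16,929.96 = $2,874.94.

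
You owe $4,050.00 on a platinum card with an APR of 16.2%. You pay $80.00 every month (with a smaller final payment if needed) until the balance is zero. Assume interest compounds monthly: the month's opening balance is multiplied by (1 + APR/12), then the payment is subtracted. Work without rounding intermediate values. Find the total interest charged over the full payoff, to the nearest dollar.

Monthly rate r = 16.2%/12 = 1.35% = 0.0135.
Payoff takes n = ⌈−ln(1 − rB₀/P)/ln(1+r)⌉ = ⌈85.776⌉ = 86 payments; the last is $62.20.
Total paid = 85·$80.00 + $62.20 = $6,862.20.
Total interest = total paid − principal = $6,862.20 − $4,050.00 = $2,812.20.

$2,812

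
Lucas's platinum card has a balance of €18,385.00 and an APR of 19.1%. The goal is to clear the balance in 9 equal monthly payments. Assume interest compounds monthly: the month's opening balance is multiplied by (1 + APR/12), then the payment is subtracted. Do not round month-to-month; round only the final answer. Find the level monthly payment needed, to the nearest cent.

Monthly rate r = 19.1%/12 = 1.59167% = 0.0159167.
Level-payment amortization: P = B₀·r / (1 − (1+r)^(−n)) = 18385.00·0.0159167 / (1 − 1.01592^(−9)).
Denominator 1 − (1+r)^(−9) = 0.13248452.
P = 292.628 / 0.13248452 ≈ 2208.77.

€2,208.77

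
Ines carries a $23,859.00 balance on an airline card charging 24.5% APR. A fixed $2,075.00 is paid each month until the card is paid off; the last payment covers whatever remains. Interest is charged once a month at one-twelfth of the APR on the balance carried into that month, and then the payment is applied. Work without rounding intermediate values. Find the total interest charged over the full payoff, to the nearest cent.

Monthly rate r = 24.5%/12 = 2.04167% = 0.0204167.
Payoff takes n = ⌈−ln(1 − rB₀/P)/ln(1+r)⌉ = ⌈13.238⌉ = 14 payments; the last is $498.53.
Total paid = 13·$2,075.00 + $498.53 = $27,473.53.
Total interest = total paid − principal = $27,473.53 − $23,859.00 = $3,614.53.

$3,614.53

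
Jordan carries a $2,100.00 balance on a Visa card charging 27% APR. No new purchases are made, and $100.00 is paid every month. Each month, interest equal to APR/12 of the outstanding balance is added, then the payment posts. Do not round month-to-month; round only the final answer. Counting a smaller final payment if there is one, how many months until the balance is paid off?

29 months

Monthly rate r = 27%/12 = 2.25% = 0.0225.
Recurrence: B ← B·(1+r) − $100.00.
Month 1: interest $47.25; balance after payment $2,047.25.
Month 2: interest $46.06; balance after payment $1,993.31.
Closed form: n = −ln(1 − rB₀/P)/ln(1+r) = −ln(0.5275)/ln(1.0225) ≈ 28.746, so the balance reaches zero during payment 29.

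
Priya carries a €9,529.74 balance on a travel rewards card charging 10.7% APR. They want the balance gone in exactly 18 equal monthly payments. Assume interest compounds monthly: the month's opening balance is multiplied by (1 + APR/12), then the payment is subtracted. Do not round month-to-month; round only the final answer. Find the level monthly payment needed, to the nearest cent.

Monthly rate r = 10.7%/12 = 0.891667% = 0.00891667.
Level-payment amortization: P = B₀·r / (1 − (1+r)^(−n)) = 9529.74·0.00891667 / (1 − 1.00892^(−18)).
Denominator 1 − (1+r)^(−18) = 0.147676102.
P = 84.9735 / 0.147676102 ≈ 575.40.

€575.40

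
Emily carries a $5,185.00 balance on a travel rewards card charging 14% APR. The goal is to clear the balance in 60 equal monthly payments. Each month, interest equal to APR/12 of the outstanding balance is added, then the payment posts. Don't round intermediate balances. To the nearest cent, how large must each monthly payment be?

$120.65

Monthly rate r = 14%/12 = 1.16667% = 0.0116667.
Level-payment amortization: P = B₀·r / (1 − (1+r)^(−n)) = 5185.00·0.0116667 / (1 − 1.01167^(−60)).
Denominator 1 − (1+r)^(−60) = 0.501398525.
P = 60.4917 / 0.501398525 ≈ 120.65.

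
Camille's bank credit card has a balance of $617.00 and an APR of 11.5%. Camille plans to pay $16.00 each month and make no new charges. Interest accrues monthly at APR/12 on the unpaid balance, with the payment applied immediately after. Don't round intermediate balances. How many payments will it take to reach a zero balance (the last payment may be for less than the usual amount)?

Monthly rate r = 11.5%/12 = 0.958333% = 0.00958333.
Recurrence: B ← B·(1+r) − $16.00.
Month 1: interest $5.91; balance after payment $606.91.
Month 2: interest $5.82; balance after payment $596.73.
Closed form: n = −ln(1 − rB₀/P)/ln(1+r) = −ln(0.63044)/ln(1.00958) ≈ 48.369, so the balance reaches zero during payment 49.

49 months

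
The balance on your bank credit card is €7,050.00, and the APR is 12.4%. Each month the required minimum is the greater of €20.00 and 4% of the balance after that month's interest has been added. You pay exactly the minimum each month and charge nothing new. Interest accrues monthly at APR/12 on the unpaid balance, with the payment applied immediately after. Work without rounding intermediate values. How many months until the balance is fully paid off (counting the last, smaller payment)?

116 months

Monthly rate r = 12.4%/12 = 1.03333% = 0.0103333.
While 4% of the post-interest balance exceeds €20.00, each month B ← (B·(1+r))·(1 − 0.04), i.e. B shrinks by the factor (1+r)·0.96 = 0.96992.
This holds for months 1–87. Entering month 88 the balance is €494.55; 4% of the post-interest balance is now below €20.00, so the flat €20.00 minimum applies from here.
From month 88 a fixed €20.00 at rate r clears €494.55 in 29 more payments. Total: 87 + 29 = 116 months.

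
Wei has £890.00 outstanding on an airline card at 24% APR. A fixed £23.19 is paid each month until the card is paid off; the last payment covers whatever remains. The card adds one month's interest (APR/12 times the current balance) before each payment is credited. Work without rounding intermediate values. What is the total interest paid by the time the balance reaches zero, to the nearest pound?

Monthly rate r = 24%/12 = 2% = 0.02.
Payoff takes n = ⌈−ln(1 − rB₀/P)/ln(1+r)⌉ = ⌈73.686⌉ = 74 payments; the last is £15.96.
Total paid = 73·£23.19 + £15.96 = £1,708.83.
Total interest = total paid − principal = £1,708.83 − £890.00 = £818.83.

£819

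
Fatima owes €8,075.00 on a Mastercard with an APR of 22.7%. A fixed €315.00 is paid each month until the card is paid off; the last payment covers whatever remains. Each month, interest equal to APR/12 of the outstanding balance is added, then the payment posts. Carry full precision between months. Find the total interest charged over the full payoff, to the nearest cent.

Monthly rate r = 22.7%/12 = 1.89167% = 0.0189167.
Payoff takes n = ⌈−ln(1 − rB₀/P)/ln(1+r)⌉ = ⌈35.403⌉ = 36 payments; the last is €127.59.
Total paid = 35·€315.00 + €127.59 = €11,152.59.
Total interest = total paid − principal = €11,152.59 − €8,075.00 = €3,077.59.

€3,077.59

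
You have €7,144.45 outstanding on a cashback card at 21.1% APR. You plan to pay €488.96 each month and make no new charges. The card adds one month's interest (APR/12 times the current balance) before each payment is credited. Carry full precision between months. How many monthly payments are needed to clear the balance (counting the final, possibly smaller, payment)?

18 payments

Monthly rate r = 21.1%/12 = 1.75833% = 0.0175833.
Recurrence: B ← B·(1+r) − €488.96.
Month 1: interest €125.62; balance after payment €6,781.11.
Month 2: interest €119.23; balance after payment €6,411.39.
Closed form: n = −ln(1 − rB₀/P)/ln(1+r) = −ln(0.74308)/ln(1.01758) ≈ 17.036, so the balance reaches zero during payment 18.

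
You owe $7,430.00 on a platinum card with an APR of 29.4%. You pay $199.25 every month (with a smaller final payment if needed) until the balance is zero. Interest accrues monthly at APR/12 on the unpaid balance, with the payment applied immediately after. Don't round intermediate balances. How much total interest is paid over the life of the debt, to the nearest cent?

Monthly rate r = 29.4%/12 = 2.45% = 0.0245.
Payoff takes n = ⌈−ln(1 − rB₀/P)/ln(1+r)⌉ = ⌈101.170⌉ = 102 payments; the last is $34.14.
Total paid = 101·$199.25 + $34.14 = $20,158.39.
Total interest = total paid − principal = $20,158.39 − $7,430.00 = $12,728.39.

$12,728.39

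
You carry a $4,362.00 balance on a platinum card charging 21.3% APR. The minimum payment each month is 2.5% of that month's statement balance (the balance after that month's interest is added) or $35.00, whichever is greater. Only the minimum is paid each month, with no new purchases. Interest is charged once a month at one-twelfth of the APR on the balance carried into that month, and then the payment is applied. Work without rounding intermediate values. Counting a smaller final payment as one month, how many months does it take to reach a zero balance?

Monthly rate r = 21.3%/12 = 1.775% = 0.01775.
While 2.5% of the post-interest balance exceeds $35.00, each month B ← (B·(1+r))·(1 − 0.025), i.e. B shrinks by the factor (1+r)·0.975 = 0.99231.
This holds for months 1–150. Entering month 151 the balance is $1,369.45; 2.5% of the post-interest balance is now below $35.00, so the flat $35.00 minimum applies from here.
From month 151 a fixed $35.00 at rate r clears $1,369.45 in 68 more payments. Total: 150 + 68 = 218 months.

218 months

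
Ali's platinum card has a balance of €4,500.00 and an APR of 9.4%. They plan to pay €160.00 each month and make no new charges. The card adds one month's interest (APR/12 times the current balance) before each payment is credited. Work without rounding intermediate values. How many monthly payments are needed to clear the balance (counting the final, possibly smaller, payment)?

32 payments

Monthly rate r = 9.4%/12 = 0.783333% = 0.00783333.
Recurrence: B ← B·(1+r) − €160.00.
Month 1: interest €35.25; balance after payment €4,375.25.
Month 2: interest €34.27; balance after payment €4,249.52.
Closed form: n = −ln(1 − rB₀/P)/ln(1+r) = −ln(0.77969)/ln(1.00783) ≈ 31.894, so the balance reaches zero during payment 32.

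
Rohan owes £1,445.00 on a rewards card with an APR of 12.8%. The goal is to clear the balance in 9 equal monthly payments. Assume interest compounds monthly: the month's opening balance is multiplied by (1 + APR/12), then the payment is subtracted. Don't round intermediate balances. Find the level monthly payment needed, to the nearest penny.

£169.24

Monthly rate r = 12.8%/12 = 1.06667% = 0.0106667.
Level-payment amortization: P = B₀·r / (1 − (1+r)^(−n)) = 1445.00·0.0106667 / (1 − 1.01067^(−9)).
Denominator 1 − (1+r)^(−9) = 0.0910740143.
P = 15.4133 / 0.0910740143 ≈ 169.24.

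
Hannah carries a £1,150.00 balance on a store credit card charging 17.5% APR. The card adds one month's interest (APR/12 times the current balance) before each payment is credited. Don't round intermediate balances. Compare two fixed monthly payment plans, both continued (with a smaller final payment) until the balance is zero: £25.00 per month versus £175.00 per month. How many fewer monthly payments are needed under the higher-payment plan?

70 fewer payments

Monthly rate r = 17.5%/12 = 1.45833% = 0.0145833.
At £25.00/mo: n = ⌈−ln(1 − rB₀/P)/ln(1+r)⌉ = 77 payments (last £18.79); total interest = total paid − £1,150.00 = £768.79.
At £175.00/mo: 7 payments (last £167.74); total interest £67.74.
Payments saved = 77 − 7 = 70.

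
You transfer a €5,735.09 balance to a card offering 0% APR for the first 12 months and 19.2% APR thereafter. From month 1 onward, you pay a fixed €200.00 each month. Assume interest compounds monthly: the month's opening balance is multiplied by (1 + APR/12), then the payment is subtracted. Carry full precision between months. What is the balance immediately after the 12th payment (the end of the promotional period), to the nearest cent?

€3,335.09

Promo months 1–12 at r₀ = 0%/12 = 0; months 13+ at r₁ = 19.2%/12 = 0.016.
After month 12 (no interest yet): B = €5,735.09 − 12·€200.00 = €3,335.09.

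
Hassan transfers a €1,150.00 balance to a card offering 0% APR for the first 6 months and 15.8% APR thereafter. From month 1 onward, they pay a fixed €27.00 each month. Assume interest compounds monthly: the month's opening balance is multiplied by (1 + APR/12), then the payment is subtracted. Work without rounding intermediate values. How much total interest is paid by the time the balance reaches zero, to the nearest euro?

Promo months 1–6 at r₀ = 0%/12 = 0; months 7+ at r₁ = 15.8%/12 = 0.0131667.
After month 6 (no interest yet): B = €1,150.00 − 6·€27.00 = €988.00.
Then at r₁ with €27.00/mo: n₂ = −ln(1 − r₁·B/P)/ln(1+r₁) ≈ 50.26 → 51 more payments.
Total paid = 56·€27.00 + €6.97 = €1,518.97; interest = €1,518.97 − €1,150.00 = €368.97.

€369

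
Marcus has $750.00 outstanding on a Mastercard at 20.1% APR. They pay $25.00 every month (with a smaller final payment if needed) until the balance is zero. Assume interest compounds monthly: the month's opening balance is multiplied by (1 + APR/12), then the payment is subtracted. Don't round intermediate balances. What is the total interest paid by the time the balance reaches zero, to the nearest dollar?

Monthly rate r = 20.1%/12 = 1.675% = 0.01675.
Payoff takes n = ⌈−ln(1 − rB₀/P)/ln(1+r)⌉ = ⌈42.029⌉ = 43 payments; the last is $0.74.
Total paid = 42·$25.00 + $0.74 = $1,050.74.
Total interest = total paid − principal = $1,050.74 − $750.00 = $300.74.

$301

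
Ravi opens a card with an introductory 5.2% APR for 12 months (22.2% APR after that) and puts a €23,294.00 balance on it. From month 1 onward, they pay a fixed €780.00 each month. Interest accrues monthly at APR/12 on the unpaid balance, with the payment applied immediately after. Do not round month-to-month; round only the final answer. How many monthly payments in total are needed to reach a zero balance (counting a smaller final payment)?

36 months

Promo months 1–12 at r₀ = 5.2%/12 = 0.00433333; months 13+ at r₁ = 22.2%/12 = 0.0185.
After month 12: iterate B ← B·(1+r₀) − €780.00 for 12 months → €14,948.24.
Then at r₁ with €780.00/mo: n₂ = −ln(1 − r₁·B/P)/ln(1+r₁) ≈ 23.88 → 24 more payments.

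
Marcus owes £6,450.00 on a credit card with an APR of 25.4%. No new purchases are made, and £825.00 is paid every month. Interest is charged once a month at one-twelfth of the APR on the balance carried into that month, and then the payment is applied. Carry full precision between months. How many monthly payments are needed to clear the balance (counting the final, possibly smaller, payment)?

Monthly rate r = 25.4%/12 = 2.11667% = 0.0211667.
Recurrence: B ← B·(1+r) − £825.00.
Month 1: interest £136.53; balance after payment £5,761.52.
Month 2: interest £121.95; balance after payment £5,058.48.
Closed form: n = −ln(1 − rB₀/P)/ln(1+r) = −ln(0.83452)/ln(1.02117) ≈ 8.637, so the balance reaches zero during payment 9.

9 months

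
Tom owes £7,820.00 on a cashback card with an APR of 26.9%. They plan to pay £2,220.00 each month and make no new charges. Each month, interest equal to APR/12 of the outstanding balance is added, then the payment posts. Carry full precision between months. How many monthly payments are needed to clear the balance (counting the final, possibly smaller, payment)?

4 months

Monthly rate r = 26.9%/12 = 2.24167% = 0.0224167.
Recurrence: B ← B·(1+r) − £2,220.00.
Month 1: interest £175.30; balance after payment £5,775.30.
Month 2: interest £129.46; balance after payment £3,684.76.
Month 3: interest £82.60; balance after payment £1,547.36.
Month 4: interest £34.69; balance after payment £0.00.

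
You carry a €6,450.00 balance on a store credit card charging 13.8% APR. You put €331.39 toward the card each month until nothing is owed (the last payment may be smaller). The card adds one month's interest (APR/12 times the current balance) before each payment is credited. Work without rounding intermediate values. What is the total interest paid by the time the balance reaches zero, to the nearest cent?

Monthly rate r = 13.8%/12 = 1.15% = 0.0115.
Payoff takes n = ⌈−ln(1 − rB₀/P)/ln(1+r)⌉ = ⌈22.160⌉ = 23 payments; the last is €53.21.
Total paid = 22·€331.39 + €53.21 = €7,343.79.
Total interest = total paid − principal = €7,343.79 − €6,450.00 = €893.79.

€893.79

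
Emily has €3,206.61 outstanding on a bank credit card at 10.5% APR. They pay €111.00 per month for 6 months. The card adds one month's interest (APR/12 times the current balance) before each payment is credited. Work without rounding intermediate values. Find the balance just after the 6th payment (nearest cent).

Monthly rate r = 10.5%/12 = 0.875% = 0.00875.
Each month: B ← B·(1+r) − €111.00.
Month 1: interest €28.06; balance after payment €3,123.67.
Month 2: interest €27.33; balance after payment €3,040.00.
Month 3: interest €26.60; balance after payment €2,955.60.
Month 4: interest €25.86; balance after payment €2,870.46.
Month 5: interest €25.12; balance after payment €2,784.58.
Month 6: interest €24.37; balance after payment €2,697.94.

€2,697.94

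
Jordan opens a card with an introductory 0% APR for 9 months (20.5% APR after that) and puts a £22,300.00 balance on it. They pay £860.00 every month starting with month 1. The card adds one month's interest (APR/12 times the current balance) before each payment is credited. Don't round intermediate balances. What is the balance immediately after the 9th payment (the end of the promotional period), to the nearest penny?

Promo months 1–9 at r₀ = 0%/12 = 0; months 10+ at r₁ = 20.5%/12 = 0.0170833.
After month 9 (no interest yet): B = £22,300.00 − 9·£860.00 = £14,560.00.

£14,560.00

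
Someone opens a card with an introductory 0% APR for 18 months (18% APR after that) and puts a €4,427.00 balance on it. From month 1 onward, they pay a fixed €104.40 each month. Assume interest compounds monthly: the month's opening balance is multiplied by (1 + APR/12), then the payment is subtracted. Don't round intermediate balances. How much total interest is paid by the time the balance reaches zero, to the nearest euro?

Promo months 1–18 at r₀ = 0%/12 = 0; months 19+ at r₁ = 18%/12 = 0.015.
After month 18 (no interest yet): B = €4,427.00 − 18·€104.40 = €2,547.80.
Then at r₁ with €104.40/mo: n₂ = −ln(1 − r₁·B/P)/ln(1+r₁) ≈ 30.61 → 31 more payments.
Total paid = 48·€104.40 + €64.33 = €5,075.53; interest = €5,075.53 − €4,427.00 = €648.53.

€649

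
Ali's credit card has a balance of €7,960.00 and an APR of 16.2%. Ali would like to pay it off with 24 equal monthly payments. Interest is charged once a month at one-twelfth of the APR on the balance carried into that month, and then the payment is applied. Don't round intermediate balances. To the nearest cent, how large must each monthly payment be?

€390.51

Monthly rate r = 16.2%/12 = 1.35% = 0.0135.
Level-payment amortization: P = B₀·r / (1 − (1+r)^(−n)) = 7960.00·0.0135 / (1 − 1.0135^(−24)).
Denominator 1 − (1+r)^(−24) = 0.275180402.
P = 107.46 / 0.275180402 ≈ 390.51.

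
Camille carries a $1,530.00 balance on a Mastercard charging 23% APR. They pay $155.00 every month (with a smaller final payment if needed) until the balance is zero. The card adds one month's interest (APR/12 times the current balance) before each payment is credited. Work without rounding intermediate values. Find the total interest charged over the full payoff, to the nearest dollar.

$182

Monthly rate r = 23%/12 = 1.91667% = 0.0191667.
Payoff takes n = ⌈−ln(1 − rB₀/P)/ln(1+r)⌉ = ⌈11.047⌉ = 12 payments; the last is $7.31.
Total paid = 11·$155.00 + $7.31 = $1,712.31.
Total interest = total paid − principal = $1,712.31 − $1,530.00 = $182.31.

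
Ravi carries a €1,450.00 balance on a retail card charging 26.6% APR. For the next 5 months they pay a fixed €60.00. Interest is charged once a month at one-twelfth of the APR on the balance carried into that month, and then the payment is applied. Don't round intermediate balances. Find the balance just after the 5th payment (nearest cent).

€1,304.39

Monthly rate r = 26.6%/12 = 2.21667% = 0.0221667.
Each month: B ← B·(1+r) − €60.00.
Month 1: interest €32.14; balance after payment €1,422.14.
Month 2: interest €31.52; balance after payment €1,393.67.
Month 3: interest €30.89; balance after payment €1,364.56.
Month 4: interest €30.25; balance after payment €1,334.81.
Month 5: interest €29.59; balance after payment €1,304.39.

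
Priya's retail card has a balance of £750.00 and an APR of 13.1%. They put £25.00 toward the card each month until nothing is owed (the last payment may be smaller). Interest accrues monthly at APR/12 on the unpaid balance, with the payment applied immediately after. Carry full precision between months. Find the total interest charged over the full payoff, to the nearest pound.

Monthly rate r = 13.1%/12 = 1.09167% = 0.0109167.
Payoff takes n = ⌈−ln(1 − rB₀/P)/ln(1+r)⌉ = ⌈36.542⌉ = 37 payments; the last is £13.58.
Total paid = 36·£25.00 + £13.58 = £913.58.
Total interest = total paid − principal = £913.58 − £750.00 = £163.58.

£164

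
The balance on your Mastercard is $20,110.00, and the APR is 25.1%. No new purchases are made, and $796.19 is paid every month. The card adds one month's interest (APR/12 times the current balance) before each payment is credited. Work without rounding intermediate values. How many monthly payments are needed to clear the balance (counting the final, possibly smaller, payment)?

Monthly rate r = 25.1%/12 = 2.09167% = 0.0209167.
Recurrence: B ← B·(1+r) − $796.19.
Month 1: interest $420.63; balance after payment $19,734.44.
Month 2: interest $412.78; balance after payment $19,351.03.
Closed form: n = −ln(1 − rB₀/P)/ln(1+r) = −ln(0.47169)/ln(1.02092) ≈ 36.299, so the balance reaches zero during payment 37.

37 months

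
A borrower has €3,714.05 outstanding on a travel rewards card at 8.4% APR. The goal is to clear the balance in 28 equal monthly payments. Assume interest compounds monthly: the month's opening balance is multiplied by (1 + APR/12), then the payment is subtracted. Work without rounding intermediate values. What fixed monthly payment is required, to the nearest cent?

Monthly rate r = 8.4%/12 = 0.7% = 0.007.
Level-payment amortization: P = B₀·r / (1 − (1+r)^(−n)) = 3714.05·0.007 / (1 − 1.007^(−28)).
Denominator 1 − (1+r)^(−28) = 0.177426291.
P = 25.9984 / 0.177426291 ≈ 146.53.

€146.53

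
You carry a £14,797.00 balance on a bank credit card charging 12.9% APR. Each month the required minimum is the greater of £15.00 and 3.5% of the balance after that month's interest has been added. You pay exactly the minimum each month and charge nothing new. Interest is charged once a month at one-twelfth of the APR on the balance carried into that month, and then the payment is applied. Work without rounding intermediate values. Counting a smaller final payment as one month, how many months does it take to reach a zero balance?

177 months

Monthly rate r = 12.9%/12 = 1.075% = 0.01075.
While 3.5% of the post-interest balance exceeds £15.00, each month B ← (B·(1+r))·(1 − 0.035), i.e. B shrinks by the factor (1+r)·0.965 = 0.97537.
This holds for months 1–143. Entering month 144 the balance is £418.44; 3.5% of the post-interest balance is now below £15.00, so the flat £15.00 minimum applies from here.
From month 144 a fixed £15.00 at rate r clears £418.44 in 34 more payments. Total: 143 + 34 = 177 months.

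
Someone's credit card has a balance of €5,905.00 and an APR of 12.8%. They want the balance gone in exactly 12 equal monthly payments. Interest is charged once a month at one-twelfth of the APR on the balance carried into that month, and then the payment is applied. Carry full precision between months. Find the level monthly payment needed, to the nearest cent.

€526.86

Monthly rate r = 12.8%/12 = 1.06667% = 0.0106667.
Level-payment amortization: P = B₀·r / (1 − (1+r)^(−n)) = 5905.00·0.0106667 / (1 − 1.01067^(−12)).
Denominator 1 − (1+r)^(−12) = 0.119550009.
P = 62.9867 / 0.119550009 ≈ 526.86.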